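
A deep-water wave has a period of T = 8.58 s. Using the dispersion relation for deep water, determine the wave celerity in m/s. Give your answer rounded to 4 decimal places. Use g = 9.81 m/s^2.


We use the deep-water celerity formula:
C = g * T / (2 * pi)
C = 9.81 * 8.58 / (2 * 3.14159...)
C = 84.169800 / 6.283185
C = 13.3960 m/s

13.3960


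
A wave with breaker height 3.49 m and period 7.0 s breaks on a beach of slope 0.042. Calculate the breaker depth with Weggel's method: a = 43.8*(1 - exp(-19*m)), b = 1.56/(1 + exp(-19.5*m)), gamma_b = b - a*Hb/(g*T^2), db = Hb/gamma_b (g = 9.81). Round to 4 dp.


a = 43.8 * (1 - exp(-19 * m))
exp(-19 * 0.042) = exp(-0.7980) = 0.450229
a = 43.8 * (1 - 0.450229) = 24.079991
b = 1.56 / (1 + exp(-19.5 * m))
exp(-19.5 * 0.042) = exp(-0.8190) = 0.440872
b = 1.56 / (1 + 0.440872) = 1.082677
Hb / (g * T^2) = 3.49 / (9.81 * 7.0^2) = 3.49 / 480.6900 = 0.00726040
gamma_b = b - a * Hb/(g*T^2) = 1.082677 - 24.079991 * 0.00726040 = 0.907847
db = Hb / gamma_b = 3.49 / 0.907847
db = 3.8443 m

3.8443


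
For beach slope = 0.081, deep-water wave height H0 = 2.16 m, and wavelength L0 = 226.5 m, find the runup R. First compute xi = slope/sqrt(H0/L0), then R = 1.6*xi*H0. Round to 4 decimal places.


xi = slope / sqrt(H0/L0)
H0/L0 = 2.16/226.5 = 0.009536
sqrt(0.009536) = 0.097655
xi = 0.081 / 0.097655 = 0.829454
R = 1.6 * xi * H0 = 1.6 * 0.829454 * 2.16
R = 2.8666 m

2.8666


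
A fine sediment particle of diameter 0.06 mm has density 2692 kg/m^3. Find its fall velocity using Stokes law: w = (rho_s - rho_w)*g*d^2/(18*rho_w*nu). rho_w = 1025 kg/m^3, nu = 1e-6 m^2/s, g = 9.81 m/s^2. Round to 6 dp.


w = (rho_s - rho_w) * g * d^2 / (18 * rho_w * nu)
d = 0.06 mm = 0.000060 m
rho_s - rho_w = 2692 - 1025 = 1667
Numerator = 1667 * 9.81 * (0.000060)^2 = 0.000058871772
Denominator = 18 * 1025 * 1e-6 = 0.018450
w = 0.003191 m/s

0.003191


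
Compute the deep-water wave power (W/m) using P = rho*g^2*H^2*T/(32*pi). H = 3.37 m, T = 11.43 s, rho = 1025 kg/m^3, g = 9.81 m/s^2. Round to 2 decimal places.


P = rho * g^2 * H^2 * T / (32 * pi)
P = 1025 * 9.81^2 * 3.37^2 * 11.43 / (32 * pi)
P = 1025 * 96.2361 * 11.3569 * 11.43 / 100.53096
P = 127370.27 W/m

127370.27


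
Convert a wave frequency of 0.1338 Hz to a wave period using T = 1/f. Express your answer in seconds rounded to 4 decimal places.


T = 1 / f
T = 1 / 0.1338
T = 7.4738 s

7.4738


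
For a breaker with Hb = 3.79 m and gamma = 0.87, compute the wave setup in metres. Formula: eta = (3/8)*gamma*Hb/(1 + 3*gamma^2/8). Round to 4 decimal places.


eta = (3/8) * gamma * Hb / (1 + 3*gamma^2/8)
Numerator = (3/8) * 0.87 * 3.79 = 1.236487
Denominator = 1 + 3*0.87^2/8 = 1 + 0.283838 = 1.283838
eta = 1.236487 / 1.283838
eta = 0.9631 m

0.9631


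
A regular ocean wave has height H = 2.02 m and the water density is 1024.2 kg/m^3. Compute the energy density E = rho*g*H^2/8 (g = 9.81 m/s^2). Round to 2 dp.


E = (1/8) * rho * g * H^2
E = (1/8) * 1024.2 * 9.81 * 2.02^2
E = 0.125 * 1024.2 * 9.81 * 4.0804
E = 5124.68 J/m^2

5124.68


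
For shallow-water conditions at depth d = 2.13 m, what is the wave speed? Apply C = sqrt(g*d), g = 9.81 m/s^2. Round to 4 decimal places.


Using the shallow-water approximation:
C = sqrt(g * d) = sqrt(9.81 * 2.13)
C = sqrt(20.8953)
C = 4.5711 m/s

4.5711


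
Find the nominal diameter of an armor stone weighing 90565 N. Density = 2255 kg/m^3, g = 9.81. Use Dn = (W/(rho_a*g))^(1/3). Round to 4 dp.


V = W / (rho_a * g)
V = 90565 / (2255 * 9.81)
V = 90565 / 22121.55
V = 4.093972 m^3
Dn = V^(1/3) = 4.093972^(1/3)
Dn = 1.5997 m

1.5997


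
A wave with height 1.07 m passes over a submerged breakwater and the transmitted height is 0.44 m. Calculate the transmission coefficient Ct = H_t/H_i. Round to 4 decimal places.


Ct = H_t / H_i
Ct = 0.44 / 1.07
Ct = 0.4112

0.4112


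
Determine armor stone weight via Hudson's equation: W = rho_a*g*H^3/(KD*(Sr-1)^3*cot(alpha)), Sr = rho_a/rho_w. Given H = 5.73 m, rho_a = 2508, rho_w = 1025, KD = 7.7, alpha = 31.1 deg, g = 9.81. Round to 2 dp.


Sr = rho_a / rho_w = 2508 / 1025 = 2.446829
(Sr - 1) = 1.446829
(Sr - 1)^3 = 3.028669
cot(31.1) = 1 / tan(31.1) = 1 / 0.603239 = 1.657719
Numerator = 2508 * 9.81 * 5.73^3 = 4628714.6194
Denominator = 7.7 * 3.028669 * 1.657719 = 38.659255
W = 4628714.6194 / 38.659255
W = 119731.09 N

119731.09


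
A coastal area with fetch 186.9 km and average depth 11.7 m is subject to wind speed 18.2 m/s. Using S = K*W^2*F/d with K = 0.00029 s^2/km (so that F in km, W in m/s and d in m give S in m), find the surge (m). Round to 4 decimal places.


S = K * W^2 * F / d
W^2 = 18.2^2 = 331.24
S = 0.00029 * 331.24 * 186.9 / 11.7
Numerator = 0.00029 * 331.24 * 186.9 = 17.953539
S = 17.953539 / 11.7 = 1.5345 m

1.5345


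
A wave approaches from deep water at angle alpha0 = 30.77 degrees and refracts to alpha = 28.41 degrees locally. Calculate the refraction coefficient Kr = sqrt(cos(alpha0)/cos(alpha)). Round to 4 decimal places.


Kr = sqrt(cos(alpha0) / cos(alpha))
cos(30.77) = 0.859228
cos(28.41) = 0.879566
Kr = sqrt(0.859228 / 0.879566)
Kr = sqrt(0.976878)
Kr = 0.9884

0.9884


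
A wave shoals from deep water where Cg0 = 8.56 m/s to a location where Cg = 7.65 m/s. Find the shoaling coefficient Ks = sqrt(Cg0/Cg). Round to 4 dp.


Ks = sqrt(Cg0 / Cg)
Ks = sqrt(8.56 / 7.65)
Ks = sqrt(1.1190)
Ks = 1.0578

1.0578


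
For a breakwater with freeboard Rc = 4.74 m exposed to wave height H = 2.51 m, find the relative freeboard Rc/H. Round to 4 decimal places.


Relative freeboard = Rc / H
= 4.74 / 2.51
= 1.8884

1.8884


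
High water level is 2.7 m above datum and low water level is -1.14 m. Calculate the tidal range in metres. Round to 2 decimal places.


Tidal range = High water - Low water
Tidal range = 2.7 - (-1.14)
Tidal range = 3.84 m

3.84


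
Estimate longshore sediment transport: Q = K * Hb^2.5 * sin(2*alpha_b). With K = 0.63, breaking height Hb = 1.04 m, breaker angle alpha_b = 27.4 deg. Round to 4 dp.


Q = K * Hb^2.5 * sin(2 * alpha_b)
Hb^2.5 = 1.04^2.5 = 1.103020
sin(2 * 27.4) = sin(54.8) = 0.817145
Q = 0.63 * 1.103020 * 0.817145
Q = 0.5678 m^3/s

0.5678


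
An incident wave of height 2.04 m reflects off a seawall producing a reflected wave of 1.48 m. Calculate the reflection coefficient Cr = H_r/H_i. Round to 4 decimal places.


Cr = H_r / H_i
Cr = 1.48 / 2.04
Cr = 0.7255

0.7255


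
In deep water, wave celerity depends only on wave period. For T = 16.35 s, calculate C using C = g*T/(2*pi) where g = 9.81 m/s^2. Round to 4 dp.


We use the deep-water celerity formula:
C = g * T / (2 * pi)
C = 9.81 * 16.35 / (2 * 3.14159...)
C = 160.393500 / 6.283185
C = 25.5274 m/s

25.5274


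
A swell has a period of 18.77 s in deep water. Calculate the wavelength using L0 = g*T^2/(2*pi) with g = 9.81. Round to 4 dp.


L0 = g * T^2 / (2 * pi)
L0 = 9.81 * 18.77^2 / (2 * pi)
L0 = 9.81 * 352.3129 / 6.28319
L0 = 3456.1895 / 6.28319
L0 = 550.0697 m

550.0697


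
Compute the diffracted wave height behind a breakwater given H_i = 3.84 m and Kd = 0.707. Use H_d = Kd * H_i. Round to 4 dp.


H_d = Kd * H_i
H_d = 0.707 * 3.84
H_d = 2.7149 m

2.7149


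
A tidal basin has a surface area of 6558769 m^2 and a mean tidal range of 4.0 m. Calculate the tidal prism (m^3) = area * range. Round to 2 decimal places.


Tidal prism = Area * Tidal range
P = 6558769 * 4.0
P = 26235076.00 m^3

26235076.00


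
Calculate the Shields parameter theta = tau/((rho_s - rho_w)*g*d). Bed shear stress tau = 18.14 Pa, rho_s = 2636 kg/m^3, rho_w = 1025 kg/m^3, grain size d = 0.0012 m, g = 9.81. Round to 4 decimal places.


theta = tau / ((rho_s - rho_w) * g * d)
rho_s - rho_w = 2636 - 1025 = 1611
Denominator = 1611 * 9.81 * 0.0012 = 18.964692
theta = 18.14 / 18.964692
theta = 0.9565

0.9565


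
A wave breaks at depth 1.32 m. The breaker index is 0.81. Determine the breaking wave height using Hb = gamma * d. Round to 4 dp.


Hb = gamma * d
Hb = 0.81 * 1.32
Hb = 1.0692 m

1.0692


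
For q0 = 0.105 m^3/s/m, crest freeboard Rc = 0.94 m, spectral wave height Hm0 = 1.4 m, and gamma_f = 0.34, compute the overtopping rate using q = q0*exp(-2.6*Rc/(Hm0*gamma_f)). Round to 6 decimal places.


q = q0 * exp(-2.6 * Rc / (Hm0 * gamma_f))
Exponent = -2.6 * 0.94 / (1.4 * 0.34)
= -2.6 * 0.94 / 0.4760
= -5.134454
exp(-5.134454) = 0.005890
q = 0.105 * 0.005890
q = 0.000618 m^3/s/m

0.000618


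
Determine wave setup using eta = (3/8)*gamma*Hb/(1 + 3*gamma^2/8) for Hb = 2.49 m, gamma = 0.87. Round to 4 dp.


eta = (3/8) * gamma * Hb / (1 + 3*gamma^2/8)
Numerator = (3/8) * 0.87 * 2.49 = 0.812362
Denominator = 1 + 3*0.87^2/8 = 1 + 0.283838 = 1.283838
eta = 0.812362 / 1.283838
eta = 0.6328 m

0.6328


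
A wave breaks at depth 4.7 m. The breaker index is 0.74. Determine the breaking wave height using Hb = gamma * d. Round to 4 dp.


Hb = gamma * d
Hb = 0.74 * 4.7
Hb = 3.4780 m

3.4780


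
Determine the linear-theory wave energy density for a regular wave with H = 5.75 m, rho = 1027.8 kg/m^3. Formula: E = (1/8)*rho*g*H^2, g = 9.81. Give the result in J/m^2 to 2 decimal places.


E = (1/8) * rho * g * H^2
E = (1/8) * 1027.8 * 9.81 * 5.75^2
E = 0.125 * 1027.8 * 9.81 * 33.0625
E = 41669.98 J/m^2

41669.98


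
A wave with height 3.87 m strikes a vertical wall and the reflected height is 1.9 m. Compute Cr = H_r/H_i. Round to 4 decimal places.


Cr = H_r / H_i
Cr = 1.9 / 3.87
Cr = 0.4910

0.4910


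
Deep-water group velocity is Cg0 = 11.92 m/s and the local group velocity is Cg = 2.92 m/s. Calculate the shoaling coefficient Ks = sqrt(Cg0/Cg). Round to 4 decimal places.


Ks = sqrt(Cg0 / Cg)
Ks = sqrt(11.92 / 2.92)
Ks = sqrt(4.0822)
Ks = 2.0204

2.0204


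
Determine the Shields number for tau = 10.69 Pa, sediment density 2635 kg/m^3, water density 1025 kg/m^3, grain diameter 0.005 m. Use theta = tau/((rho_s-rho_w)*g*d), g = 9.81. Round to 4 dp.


theta = tau / ((rho_s - rho_w) * g * d)
rho_s - rho_w = 2635 - 1025 = 1610
Denominator = 1610 * 9.81 * 0.005 = 78.970500
theta = 10.69 / 78.970500
theta = 0.1354

0.1354


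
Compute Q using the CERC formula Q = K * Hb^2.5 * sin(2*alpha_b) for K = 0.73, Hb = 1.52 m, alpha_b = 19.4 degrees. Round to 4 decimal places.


Q = K * Hb^2.5 * sin(2 * alpha_b)
Hb^2.5 = 1.52^2.5 = 2.848452
sin(2 * 19.4) = sin(38.8) = 0.626604
Q = 0.73 * 2.848452 * 0.626604
Q = 1.3029 m^3/s

1.3029


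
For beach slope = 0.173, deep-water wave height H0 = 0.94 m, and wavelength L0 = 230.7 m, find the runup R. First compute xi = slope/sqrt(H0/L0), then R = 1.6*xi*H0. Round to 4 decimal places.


xi = slope / sqrt(H0/L0)
H0/L0 = 0.94/230.7 = 0.004075
sqrt(0.004075) = 0.063832
xi = 0.173 / 0.063832 = 2.710229
R = 1.6 * xi * H0 = 1.6 * 2.710229 * 0.94
R = 4.0762 m

4.0762


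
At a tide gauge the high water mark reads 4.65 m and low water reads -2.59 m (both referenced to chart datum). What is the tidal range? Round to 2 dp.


Tidal range = High water - Low water
Tidal range = 4.65 - (-2.59)
Tidal range = 7.24 m

7.24


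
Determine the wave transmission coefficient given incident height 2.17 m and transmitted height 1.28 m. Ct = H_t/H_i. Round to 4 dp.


Ct = H_t / H_i
Ct = 1.28 / 2.17
Ct = 0.5899

0.5899


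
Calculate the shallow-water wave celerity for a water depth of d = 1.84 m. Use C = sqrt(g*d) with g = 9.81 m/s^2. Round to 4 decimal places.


Using the shallow-water approximation:
C = sqrt(g * d) = sqrt(9.81 * 1.84)
C = sqrt(18.0504)
C = 4.2486 m/s

4.2486


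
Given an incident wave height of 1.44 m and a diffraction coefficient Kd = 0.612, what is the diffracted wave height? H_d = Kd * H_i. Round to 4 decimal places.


H_d = Kd * H_i
H_d = 0.612 * 1.44
H_d = 0.8813 m

0.8813


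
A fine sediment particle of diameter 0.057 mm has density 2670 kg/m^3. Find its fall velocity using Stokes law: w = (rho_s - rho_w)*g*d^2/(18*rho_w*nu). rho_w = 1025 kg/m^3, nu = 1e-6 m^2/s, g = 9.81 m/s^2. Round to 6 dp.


w = (rho_s - rho_w) * g * d^2 / (18 * rho_w * nu)
d = 0.057 mm = 0.000057 m
rho_s - rho_w = 2670 - 1025 = 1645
Numerator = 1645 * 9.81 * (0.000057)^2 = 0.000052430575
Denominator = 18 * 1025 * 1e-6 = 0.018450
w = 0.002842 m/s

0.002842


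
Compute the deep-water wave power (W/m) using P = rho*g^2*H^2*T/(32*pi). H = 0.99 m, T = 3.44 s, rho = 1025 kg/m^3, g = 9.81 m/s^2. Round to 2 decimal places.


P = rho * g^2 * H^2 * T / (32 * pi)
P = 1025 * 9.81^2 * 0.99^2 * 3.44 / (32 * pi)
P = 1025 * 96.2361 * 0.9801 * 3.44 / 100.53096
P = 3308.19 W/m

3308.19


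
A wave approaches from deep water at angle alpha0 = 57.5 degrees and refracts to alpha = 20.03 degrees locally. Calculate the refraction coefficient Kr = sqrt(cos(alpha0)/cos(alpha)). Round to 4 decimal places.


Kr = sqrt(cos(alpha0) / cos(alpha))
cos(57.5) = 0.537300
cos(20.03) = 0.939513
Kr = sqrt(0.537300 / 0.939513)
Kr = sqrt(0.571891)
Kr = 0.7562

0.7562


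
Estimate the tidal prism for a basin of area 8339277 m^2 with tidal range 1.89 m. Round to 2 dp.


Tidal prism = Area * Tidal range
P = 8339277 * 1.89
P = 15761233.53 m^3

15761233.53


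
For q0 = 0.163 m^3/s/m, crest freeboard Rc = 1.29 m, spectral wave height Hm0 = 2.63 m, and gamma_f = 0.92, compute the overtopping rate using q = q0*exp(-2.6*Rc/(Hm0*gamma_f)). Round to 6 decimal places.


q = q0 * exp(-2.6 * Rc / (Hm0 * gamma_f))
Exponent = -2.6 * 1.29 / (2.63 * 0.92)
= -2.6 * 1.29 / 2.4196
= -1.386180
exp(-1.386180) = 0.250029
q = 0.163 * 0.250029
q = 0.040755 m^3/s/m

0.040755


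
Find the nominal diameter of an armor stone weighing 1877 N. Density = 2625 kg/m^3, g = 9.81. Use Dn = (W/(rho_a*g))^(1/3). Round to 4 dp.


V = W / (rho_a * g)
V = 1877 / (2625 * 9.81)
V = 1877 / 25751.25
V = 0.072890 m^3
Dn = V^(1/3) = 0.072890^(1/3)
Dn = 0.4177 m

0.4177


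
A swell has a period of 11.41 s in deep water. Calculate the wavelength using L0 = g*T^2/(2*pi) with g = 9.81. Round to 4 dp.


L0 = g * T^2 / (2 * pi)
L0 = 9.81 * 11.41^2 / (2 * pi)
L0 = 9.81 * 130.1881 / 6.28319
L0 = 1277.1453 / 6.28319
L0 = 203.2640 m

203.2640


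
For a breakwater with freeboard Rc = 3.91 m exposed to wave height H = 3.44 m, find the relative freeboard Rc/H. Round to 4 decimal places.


Relative freeboard = Rc / H
= 3.91 / 3.44
= 1.1366

1.1366


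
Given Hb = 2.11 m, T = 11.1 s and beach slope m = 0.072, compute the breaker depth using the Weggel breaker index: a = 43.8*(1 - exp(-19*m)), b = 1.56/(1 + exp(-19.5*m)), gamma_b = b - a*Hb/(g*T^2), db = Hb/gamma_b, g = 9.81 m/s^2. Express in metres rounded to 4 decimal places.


a = 43.8 * (1 - exp(-19 * m))
exp(-19 * 0.072) = exp(-1.3680) = 0.254616
a = 43.8 * (1 - 0.254616) = 32.647833
b = 1.56 / (1 + exp(-19.5 * m))
exp(-19.5 * 0.072) = exp(-1.4040) = 0.245613
b = 1.56 / (1 + 0.245613) = 1.252396
Hb / (g * T^2) = 2.11 / (9.81 * 11.1^2) = 2.11 / 1208.6901 = 0.00174569
gamma_b = b - a * Hb/(g*T^2) = 1.252396 - 32.647833 * 0.00174569 = 1.195403
db = Hb / gamma_b = 2.11 / 1.195403
db = 1.7651 m

1.7651


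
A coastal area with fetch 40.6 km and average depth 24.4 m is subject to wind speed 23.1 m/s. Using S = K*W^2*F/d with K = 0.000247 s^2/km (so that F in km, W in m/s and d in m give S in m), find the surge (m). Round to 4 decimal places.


S = K * W^2 * F / d
W^2 = 23.1^2 = 533.61
S = 0.000247 * 533.61 * 40.6 / 24.4
Numerator = 0.000247 * 533.61 * 40.6 = 5.351148
S = 5.351148 / 24.4 = 0.2193 m

0.2193


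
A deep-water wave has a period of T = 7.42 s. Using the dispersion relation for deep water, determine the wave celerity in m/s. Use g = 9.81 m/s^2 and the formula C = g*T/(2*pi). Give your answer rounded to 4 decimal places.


We use the deep-water celerity formula:
C = g * T / (2 * pi)
C = 9.81 * 7.42 / (2 * 3.14159...)
C = 72.790200 / 6.283185
C = 11.5849 m/s

11.5849


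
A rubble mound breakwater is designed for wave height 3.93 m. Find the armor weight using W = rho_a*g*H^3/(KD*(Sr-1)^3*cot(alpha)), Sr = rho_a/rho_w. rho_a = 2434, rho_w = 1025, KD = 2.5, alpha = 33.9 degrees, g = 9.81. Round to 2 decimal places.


Sr = rho_a / rho_w = 2434 / 1025 = 2.374634
(Sr - 1) = 1.374634
(Sr - 1)^3 = 2.597535
cot(33.9) = 1 / tan(33.9) = 1 / 0.671972 = 1.488157
Numerator = 2434 * 9.81 * 3.93^3 = 1449329.8350
Denominator = 2.5 * 2.597535 * 1.488157 = 9.663849
W = 1449329.8350 / 9.663849
W = 149974.39 N

149974.39


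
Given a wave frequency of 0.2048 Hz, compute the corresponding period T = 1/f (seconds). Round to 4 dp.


T = 1 / f
T = 1 / 0.2048
T = 4.8828 s

4.8828


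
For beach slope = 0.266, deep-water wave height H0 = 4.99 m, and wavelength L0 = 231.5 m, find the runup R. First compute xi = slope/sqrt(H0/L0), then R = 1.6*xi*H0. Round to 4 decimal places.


xi = slope / sqrt(H0/L0)
H0/L0 = 4.99/231.5 = 0.021555
sqrt(0.021555) = 0.146816
xi = 0.266 / 0.146816 = 1.811786
R = 1.6 * xi * H0 = 1.6 * 1.811786 * 4.99
R = 14.4653 m

14.4653


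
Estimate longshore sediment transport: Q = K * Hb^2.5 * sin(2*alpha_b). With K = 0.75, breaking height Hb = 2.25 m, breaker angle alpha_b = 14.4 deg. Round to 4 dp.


Q = K * Hb^2.5 * sin(2 * alpha_b)
Hb^2.5 = 2.25^2.5 = 7.593750
sin(2 * 14.4) = sin(28.8) = 0.481754
Q = 0.75 * 7.593750 * 0.481754
Q = 2.7437 m^3/s

2.7437


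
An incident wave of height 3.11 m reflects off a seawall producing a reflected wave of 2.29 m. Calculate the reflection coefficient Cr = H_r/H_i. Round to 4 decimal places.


Cr = H_r / H_i
Cr = 2.29 / 3.11
Cr = 0.7363

0.7363


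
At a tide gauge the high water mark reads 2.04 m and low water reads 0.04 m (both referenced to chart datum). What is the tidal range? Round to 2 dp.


Tidal range = High water - Low water
Tidal range = 2.04 - (0.04)
Tidal range = 2.00 m

2.00


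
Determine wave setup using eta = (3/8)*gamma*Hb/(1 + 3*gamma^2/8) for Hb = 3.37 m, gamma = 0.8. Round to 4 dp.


eta = (3/8) * gamma * Hb / (1 + 3*gamma^2/8)
Numerator = (3/8) * 0.8 * 3.37 = 1.011000
Denominator = 1 + 3*0.8^2/8 = 1 + 0.240000 = 1.240000
eta = 1.011000 / 1.240000
eta = 0.8153 m

0.8153


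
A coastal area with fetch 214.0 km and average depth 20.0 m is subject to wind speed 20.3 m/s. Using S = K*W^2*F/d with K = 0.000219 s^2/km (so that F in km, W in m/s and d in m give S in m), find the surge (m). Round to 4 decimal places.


S = K * W^2 * F / d
W^2 = 20.3^2 = 412.09
S = 0.000219 * 412.09 * 214.0 / 20.0
Numerator = 0.000219 * 412.09 * 214.0 = 19.313010
S = 19.313010 / 20.0 = 0.9657 m

0.9657


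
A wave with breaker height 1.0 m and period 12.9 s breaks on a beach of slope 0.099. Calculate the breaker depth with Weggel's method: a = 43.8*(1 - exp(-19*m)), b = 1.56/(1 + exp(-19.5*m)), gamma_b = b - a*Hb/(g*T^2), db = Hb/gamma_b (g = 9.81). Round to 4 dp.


a = 43.8 * (1 - exp(-19 * m))
exp(-19 * 0.099) = exp(-1.8810) = 0.152438
a = 43.8 * (1 - 0.152438) = 37.123233
b = 1.56 / (1 + exp(-19.5 * m))
exp(-19.5 * 0.099) = exp(-1.9305) = 0.145076
b = 1.56 / (1 + 0.145076) = 1.362355
Hb / (g * T^2) = 1.0 / (9.81 * 12.9^2) = 1.0 / 1632.4821 = 0.00061256
gamma_b = b - a * Hb/(g*T^2) = 1.362355 - 37.123233 * 0.00061256 = 1.339615
db = Hb / gamma_b = 1.0 / 1.339615
db = 0.7465 m

0.7465


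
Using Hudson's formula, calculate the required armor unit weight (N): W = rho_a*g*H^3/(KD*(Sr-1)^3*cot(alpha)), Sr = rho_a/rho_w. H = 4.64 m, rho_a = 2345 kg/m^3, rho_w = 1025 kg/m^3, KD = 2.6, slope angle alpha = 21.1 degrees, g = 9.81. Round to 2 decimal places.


Sr = rho_a / rho_w = 2345 / 1025 = 2.287805
(Sr - 1) = 1.287805
(Sr - 1)^3 = 2.135749
cot(21.1) = 1 / tan(21.1) = 1 / 0.385868 = 2.591561
Numerator = 2345 * 9.81 * 4.64^3 = 2298083.4552
Denominator = 2.6 * 2.135749 * 2.591561 = 14.390799
W = 2298083.4552 / 14.390799
W = 159691.16 N

159691.16


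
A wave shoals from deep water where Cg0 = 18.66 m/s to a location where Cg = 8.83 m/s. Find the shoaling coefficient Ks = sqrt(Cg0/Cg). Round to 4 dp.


Ks = sqrt(Cg0 / Cg)
Ks = sqrt(18.66 / 8.83)
Ks = sqrt(2.1133)
Ks = 1.4537

1.4537


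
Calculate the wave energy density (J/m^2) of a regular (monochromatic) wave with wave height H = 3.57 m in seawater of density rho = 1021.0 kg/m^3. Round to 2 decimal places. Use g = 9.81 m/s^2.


E = (1/8) * rho * g * H^2
E = (1/8) * 1021.0 * 9.81 * 3.57^2
E = 0.125 * 1021.0 * 9.81 * 12.7449
E = 15956.63 J/m^2

15956.63


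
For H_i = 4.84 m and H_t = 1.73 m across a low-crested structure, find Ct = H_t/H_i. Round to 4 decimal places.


Ct = H_t / H_i
Ct = 1.73 / 4.84
Ct = 0.3574

0.3574


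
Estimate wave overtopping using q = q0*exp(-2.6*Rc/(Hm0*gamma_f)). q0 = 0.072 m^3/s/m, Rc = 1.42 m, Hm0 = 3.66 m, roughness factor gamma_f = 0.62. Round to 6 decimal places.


q = q0 * exp(-2.6 * Rc / (Hm0 * gamma_f))
Exponent = -2.6 * 1.42 / (3.66 * 0.62)
= -2.6 * 1.42 / 2.2692
= -1.627005
exp(-1.627005) = 0.196517
q = 0.072 * 0.196517
q = 0.014149 m^3/s/m

0.014149


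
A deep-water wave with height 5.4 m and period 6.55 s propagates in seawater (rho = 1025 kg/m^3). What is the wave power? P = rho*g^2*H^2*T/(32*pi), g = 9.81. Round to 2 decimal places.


P = rho * g^2 * H^2 * T / (32 * pi)
P = 1025 * 9.81^2 * 5.4^2 * 6.55 / (32 * pi)
P = 1025 * 96.2361 * 29.1600 * 6.55 / 100.53096
P = 187409.17 W/m

187409.17


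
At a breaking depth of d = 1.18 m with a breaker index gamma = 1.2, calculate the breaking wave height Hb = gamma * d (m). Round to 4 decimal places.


Hb = gamma * d
Hb = 1.2 * 1.18
Hb = 1.4160 m

1.4160


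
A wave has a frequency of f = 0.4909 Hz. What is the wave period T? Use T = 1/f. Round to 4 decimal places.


T = 1 / f
T = 1 / 0.4909
T = 2.0371 s

2.0371


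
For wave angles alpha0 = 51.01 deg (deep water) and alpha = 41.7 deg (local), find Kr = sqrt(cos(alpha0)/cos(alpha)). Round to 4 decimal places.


Kr = sqrt(cos(alpha0) / cos(alpha))
cos(51.01) = 0.629185
cos(41.7) = 0.746638
Kr = sqrt(0.629185 / 0.746638)
Kr = sqrt(0.842690)
Kr = 0.9180

0.9180


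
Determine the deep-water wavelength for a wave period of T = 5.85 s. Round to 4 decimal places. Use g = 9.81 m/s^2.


L0 = g * T^2 / (2 * pi)
L0 = 9.81 * 5.85^2 / (2 * pi)
L0 = 9.81 * 34.2225 / 6.28319
L0 = 335.7227 / 6.28319
L0 = 53.4319 m

53.4319


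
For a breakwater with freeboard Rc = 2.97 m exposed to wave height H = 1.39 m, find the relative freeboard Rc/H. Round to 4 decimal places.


Relative freeboard = Rc / H
= 2.97 / 1.39
= 2.1367

2.1367


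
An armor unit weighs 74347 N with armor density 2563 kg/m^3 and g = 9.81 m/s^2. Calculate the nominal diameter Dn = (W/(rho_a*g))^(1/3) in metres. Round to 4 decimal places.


V = W / (rho_a * g)
V = 74347 / (2563 * 9.81)
V = 74347 / 25143.03
V = 2.956963 m^3
Dn = V^(1/3) = 2.956963^(1/3)
Dn = 1.4353 m

1.4353


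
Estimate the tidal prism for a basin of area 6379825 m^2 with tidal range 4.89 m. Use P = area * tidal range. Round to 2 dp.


Tidal prism = Area * Tidal range
P = 6379825 * 4.89
P = 31197344.25 m^3

31197344.25


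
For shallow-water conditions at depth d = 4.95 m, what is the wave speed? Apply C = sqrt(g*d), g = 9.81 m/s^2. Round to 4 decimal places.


Using the shallow-water approximation:
C = sqrt(g * d) = sqrt(9.81 * 4.95)
C = sqrt(48.5595)
C = 6.9685 m/s

6.9685


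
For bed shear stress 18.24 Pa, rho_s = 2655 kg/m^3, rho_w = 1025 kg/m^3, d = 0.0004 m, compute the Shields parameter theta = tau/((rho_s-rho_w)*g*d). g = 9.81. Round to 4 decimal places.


theta = tau / ((rho_s - rho_w) * g * d)
rho_s - rho_w = 2655 - 1025 = 1630
Denominator = 1630 * 9.81 * 0.0004 = 6.396120
theta = 18.24 / 6.396120
theta = 2.8517

2.8517


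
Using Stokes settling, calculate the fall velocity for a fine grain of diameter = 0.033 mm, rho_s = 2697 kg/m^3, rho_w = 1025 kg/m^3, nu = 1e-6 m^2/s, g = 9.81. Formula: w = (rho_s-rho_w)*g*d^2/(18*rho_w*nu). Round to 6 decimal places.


w = (rho_s - rho_w) * g * d^2 / (18 * rho_w * nu)
d = 0.033 mm = 0.000033 m
rho_s - rho_w = 2697 - 1025 = 1672
Numerator = 1672 * 9.81 * (0.000033)^2 = 0.000017862126
Denominator = 18 * 1025 * 1e-6 = 0.018450
w = 0.000968 m/s

0.000968


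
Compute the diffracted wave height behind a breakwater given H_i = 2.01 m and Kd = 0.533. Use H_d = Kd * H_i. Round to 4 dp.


H_d = Kd * H_i
H_d = 0.533 * 2.01
H_d = 1.0713 m

1.0713


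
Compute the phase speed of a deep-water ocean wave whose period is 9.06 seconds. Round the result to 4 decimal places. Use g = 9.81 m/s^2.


We use the deep-water celerity formula:
C = g * T / (2 * pi)
C = 9.81 * 9.06 / (2 * 3.14159...)
C = 88.878600 / 6.283185
C = 14.1455 m/s

14.1455


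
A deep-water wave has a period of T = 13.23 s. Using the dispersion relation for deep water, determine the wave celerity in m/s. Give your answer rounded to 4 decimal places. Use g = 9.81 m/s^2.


We use the deep-water celerity formula:
C = g * T / (2 * pi)
C = 9.81 * 13.23 / (2 * 3.14159...)
C = 129.786300 / 6.283185
C = 20.6561 m/s

20.6561


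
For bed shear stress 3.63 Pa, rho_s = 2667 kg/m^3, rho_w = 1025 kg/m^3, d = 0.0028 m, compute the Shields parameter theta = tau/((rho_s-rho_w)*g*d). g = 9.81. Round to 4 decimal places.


theta = tau / ((rho_s - rho_w) * g * d)
rho_s - rho_w = 2667 - 1025 = 1642
Denominator = 1642 * 9.81 * 0.0028 = 45.102456
theta = 3.63 / 45.102456
theta = 0.0805

0.0805


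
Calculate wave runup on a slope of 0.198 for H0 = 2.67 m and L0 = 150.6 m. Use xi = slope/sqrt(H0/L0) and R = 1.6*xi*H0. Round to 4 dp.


xi = slope / sqrt(H0/L0)
H0/L0 = 2.67/150.6 = 0.017729
sqrt(0.017729) = 0.133151
xi = 0.198 / 0.133151 = 1.487038
R = 1.6 * xi * H0 = 1.6 * 1.487038 * 2.67
R = 6.3526 m

6.3526


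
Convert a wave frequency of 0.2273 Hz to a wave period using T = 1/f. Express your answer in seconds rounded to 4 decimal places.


T = 1 / f
T = 1 / 0.2273
T = 4.3995 s

4.3995


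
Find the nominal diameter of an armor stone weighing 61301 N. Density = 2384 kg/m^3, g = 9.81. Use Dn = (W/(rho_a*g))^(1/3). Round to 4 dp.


V = W / (rho_a * g)
V = 61301 / (2384 * 9.81)
V = 61301 / 23387.04
V = 2.621153 m^3
Dn = V^(1/3) = 2.621153^(1/3)
Dn = 1.3788 m

1.3788


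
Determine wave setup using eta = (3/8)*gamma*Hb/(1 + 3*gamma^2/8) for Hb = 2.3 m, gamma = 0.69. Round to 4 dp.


eta = (3/8) * gamma * Hb / (1 + 3*gamma^2/8)
Numerator = (3/8) * 0.69 * 2.3 = 0.595125
Denominator = 1 + 3*0.69^2/8 = 1 + 0.178538 = 1.178538
eta = 0.595125 / 1.178538
eta = 0.5050 m

0.5050


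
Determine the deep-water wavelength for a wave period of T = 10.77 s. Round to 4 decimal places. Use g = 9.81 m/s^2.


L0 = g * T^2 / (2 * pi)
L0 = 9.81 * 10.77^2 / (2 * pi)
L0 = 9.81 * 115.9929 / 6.28319
L0 = 1137.8903 / 6.28319
L0 = 181.1009 m

181.1009


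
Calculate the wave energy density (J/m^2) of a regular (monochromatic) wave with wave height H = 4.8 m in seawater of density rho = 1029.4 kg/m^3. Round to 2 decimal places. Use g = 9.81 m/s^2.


E = (1/8) * rho * g * H^2
E = (1/8) * 1029.4 * 9.81 * 4.8^2
E = 0.125 * 1029.4 * 9.81 * 23.0400
E = 29083.43 J/m^2

29083.43


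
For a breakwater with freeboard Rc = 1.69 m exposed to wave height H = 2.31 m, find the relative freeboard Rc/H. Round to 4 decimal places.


Relative freeboard = Rc / H
= 1.69 / 2.31
= 0.7316

0.7316


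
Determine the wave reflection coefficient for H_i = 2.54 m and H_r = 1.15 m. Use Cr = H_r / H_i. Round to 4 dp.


Cr = H_r / H_i
Cr = 1.15 / 2.54
Cr = 0.4528

0.4528


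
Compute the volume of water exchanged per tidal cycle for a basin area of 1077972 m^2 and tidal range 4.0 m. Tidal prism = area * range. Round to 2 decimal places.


Tidal prism = Area * Tidal range
P = 1077972 * 4.0
P = 4311888.00 m^3

4311888.00


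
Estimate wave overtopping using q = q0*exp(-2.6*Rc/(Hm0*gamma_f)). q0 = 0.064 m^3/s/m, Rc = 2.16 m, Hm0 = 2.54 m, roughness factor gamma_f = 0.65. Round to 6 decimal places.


q = q0 * exp(-2.6 * Rc / (Hm0 * gamma_f))
Exponent = -2.6 * 2.16 / (2.54 * 0.65)
= -2.6 * 2.16 / 1.6510
= -3.401575
exp(-3.401575) = 0.033321
q = 0.064 * 0.033321
q = 0.002133 m^3/s/m

0.002133


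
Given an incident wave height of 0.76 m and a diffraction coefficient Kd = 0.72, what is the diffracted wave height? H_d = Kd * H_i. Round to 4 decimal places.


H_d = Kd * H_i
H_d = 0.72 * 0.76
H_d = 0.5472 m

0.5472


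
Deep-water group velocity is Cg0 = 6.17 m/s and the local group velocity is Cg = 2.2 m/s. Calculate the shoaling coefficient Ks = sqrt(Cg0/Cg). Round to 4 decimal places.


Ks = sqrt(Cg0 / Cg)
Ks = sqrt(6.17 / 2.2)
Ks = sqrt(2.8045)
Ks = 1.6747

1.6747


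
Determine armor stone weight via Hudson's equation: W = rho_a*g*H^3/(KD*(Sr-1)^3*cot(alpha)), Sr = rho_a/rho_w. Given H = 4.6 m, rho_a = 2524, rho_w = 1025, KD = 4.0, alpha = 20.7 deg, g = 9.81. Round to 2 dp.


Sr = rho_a / rho_w = 2524 / 1025 = 2.462439
(Sr - 1) = 1.462439
(Sr - 1)^3 = 3.127759
cot(20.7) = 1 / tan(20.7) = 1 / 0.377869 = 2.646423
Numerator = 2524 * 9.81 * 4.6^3 = 2410082.1878
Denominator = 4.0 * 3.127759 * 2.646423 = 33.109498
W = 2410082.1878 / 33.109498
W = 72791.26 N

72791.26


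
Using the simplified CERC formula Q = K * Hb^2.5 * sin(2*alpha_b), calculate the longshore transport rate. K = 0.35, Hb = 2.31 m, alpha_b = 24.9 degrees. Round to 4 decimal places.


Q = K * Hb^2.5 * sin(2 * alpha_b)
Hb^2.5 = 2.31^2.5 = 8.110170
sin(2 * 24.9) = sin(49.8) = 0.763796
Q = 0.35 * 8.110170 * 0.763796
Q = 2.1681 m^3/s

2.1681


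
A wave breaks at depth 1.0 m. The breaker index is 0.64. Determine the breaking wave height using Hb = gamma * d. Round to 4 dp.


Hb = gamma * d
Hb = 0.64 * 1.0
Hb = 0.6400 m

0.6400


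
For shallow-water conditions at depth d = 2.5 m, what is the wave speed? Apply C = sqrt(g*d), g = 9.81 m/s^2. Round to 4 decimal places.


Using the shallow-water approximation:
C = sqrt(g * d) = sqrt(9.81 * 2.5)
C = sqrt(24.5250)
C = 4.9523 m/s

4.9523


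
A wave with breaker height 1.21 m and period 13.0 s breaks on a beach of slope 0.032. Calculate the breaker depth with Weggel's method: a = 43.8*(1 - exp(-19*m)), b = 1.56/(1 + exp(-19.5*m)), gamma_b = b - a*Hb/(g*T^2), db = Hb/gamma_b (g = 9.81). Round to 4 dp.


a = 43.8 * (1 - exp(-19 * m))
exp(-19 * 0.032) = exp(-0.6080) = 0.544439
a = 43.8 * (1 - 0.544439) = 19.953587
b = 1.56 / (1 + exp(-19.5 * m))
exp(-19.5 * 0.032) = exp(-0.6240) = 0.535797
b = 1.56 / (1 + 0.535797) = 1.015759
Hb / (g * T^2) = 1.21 / (9.81 * 13.0^2) = 1.21 / 1657.8900 = 0.00072984
gamma_b = b - a * Hb/(g*T^2) = 1.015759 - 19.953587 * 0.00072984 = 1.001196
db = Hb / gamma_b = 1.21 / 1.001196
db = 1.2086 m

1.2086


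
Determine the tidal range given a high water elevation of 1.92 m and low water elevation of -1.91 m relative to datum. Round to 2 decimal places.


Tidal range = High water - Low water
Tidal range = 1.92 - (-1.91)
Tidal range = 3.83 m

3.83


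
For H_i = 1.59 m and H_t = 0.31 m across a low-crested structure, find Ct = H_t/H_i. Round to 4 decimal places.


Ct = H_t / H_i
Ct = 0.31 / 1.59
Ct = 0.1950

0.1950


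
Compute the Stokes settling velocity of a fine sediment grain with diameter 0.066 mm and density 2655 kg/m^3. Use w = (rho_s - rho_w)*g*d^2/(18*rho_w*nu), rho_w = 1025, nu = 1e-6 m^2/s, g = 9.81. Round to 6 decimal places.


w = (rho_s - rho_w) * g * d^2 / (18 * rho_w * nu)
d = 0.066 mm = 0.000066 m
rho_s - rho_w = 2655 - 1025 = 1630
Numerator = 1630 * 9.81 * (0.000066)^2 = 0.000069653747
Denominator = 18 * 1025 * 1e-6 = 0.018450
w = 0.003775 m/s

0.003775


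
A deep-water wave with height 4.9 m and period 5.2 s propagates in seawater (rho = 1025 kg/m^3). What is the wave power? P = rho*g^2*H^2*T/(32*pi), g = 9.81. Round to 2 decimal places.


P = rho * g^2 * H^2 * T / (32 * pi)
P = 1025 * 9.81^2 * 4.9^2 * 5.2 / (32 * pi)
P = 1025 * 96.2361 * 24.0100 * 5.2 / 100.53096
P = 122506.05 W/m

122506.05


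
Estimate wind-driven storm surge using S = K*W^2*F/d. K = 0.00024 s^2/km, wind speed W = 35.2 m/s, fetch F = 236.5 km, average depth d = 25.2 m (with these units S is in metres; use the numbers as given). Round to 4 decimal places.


S = K * W^2 * F / d
W^2 = 35.2^2 = 1239.04
S = 0.00024 * 1239.04 * 236.5 / 25.2
Numerator = 0.00024 * 1239.04 * 236.5 = 70.327910
S = 70.327910 / 25.2 = 2.7908 m

2.7908


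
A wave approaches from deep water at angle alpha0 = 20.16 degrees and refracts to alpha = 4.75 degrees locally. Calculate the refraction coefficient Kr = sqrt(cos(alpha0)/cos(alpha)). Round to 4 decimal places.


Kr = sqrt(cos(alpha0) / cos(alpha))
cos(20.16) = 0.938734
cos(4.75) = 0.996566
Kr = sqrt(0.938734 / 0.996566)
Kr = sqrt(0.941969)
Kr = 0.9706

0.9706


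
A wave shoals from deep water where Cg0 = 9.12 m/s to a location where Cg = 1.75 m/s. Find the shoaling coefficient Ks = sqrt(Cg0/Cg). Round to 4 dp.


Ks = sqrt(Cg0 / Cg)
Ks = sqrt(9.12 / 1.75)
Ks = sqrt(5.2114)
Ks = 2.2829

2.2829


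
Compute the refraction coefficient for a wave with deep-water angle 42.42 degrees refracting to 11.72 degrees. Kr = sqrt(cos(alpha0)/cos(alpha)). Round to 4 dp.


Kr = sqrt(cos(alpha0) / cos(alpha))
cos(42.42) = 0.738220
cos(11.72) = 0.979152
Kr = sqrt(0.738220 / 0.979152)
Kr = sqrt(0.753938)
Kr = 0.8683

0.8683


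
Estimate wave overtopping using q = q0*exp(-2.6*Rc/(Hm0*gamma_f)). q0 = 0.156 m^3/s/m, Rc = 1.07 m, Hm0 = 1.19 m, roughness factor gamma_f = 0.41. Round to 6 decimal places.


q = q0 * exp(-2.6 * Rc / (Hm0 * gamma_f))
Exponent = -2.6 * 1.07 / (1.19 * 0.41)
= -2.6 * 1.07 / 0.4879
= -5.701988
exp(-5.701988) = 0.003339
q = 0.156 * 0.003339
q = 0.000521 m^3/s/m

0.000521


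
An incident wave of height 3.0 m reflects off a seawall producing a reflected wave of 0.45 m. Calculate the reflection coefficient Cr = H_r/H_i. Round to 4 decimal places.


Cr = H_r / H_i
Cr = 0.45 / 3.0
Cr = 0.1500

0.1500


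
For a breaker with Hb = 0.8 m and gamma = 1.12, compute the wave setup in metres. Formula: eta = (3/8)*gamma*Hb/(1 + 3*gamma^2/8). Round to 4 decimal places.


eta = (3/8) * gamma * Hb / (1 + 3*gamma^2/8)
Numerator = (3/8) * 1.12 * 0.8 = 0.336000
Denominator = 1 + 3*1.12^2/8 = 1 + 0.470400 = 1.470400
eta = 0.336000 / 1.470400
eta = 0.2285 m

0.2285


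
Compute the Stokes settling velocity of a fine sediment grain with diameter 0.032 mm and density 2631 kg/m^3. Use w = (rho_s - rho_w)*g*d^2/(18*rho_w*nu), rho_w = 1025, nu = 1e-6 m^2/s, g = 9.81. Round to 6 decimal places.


w = (rho_s - rho_w) * g * d^2 / (18 * rho_w * nu)
d = 0.032 mm = 0.000032 m
rho_s - rho_w = 2631 - 1025 = 1606
Numerator = 1606 * 9.81 * (0.000032)^2 = 0.000016132977
Denominator = 18 * 1025 * 1e-6 = 0.018450
w = 0.000874 m/s

0.000874


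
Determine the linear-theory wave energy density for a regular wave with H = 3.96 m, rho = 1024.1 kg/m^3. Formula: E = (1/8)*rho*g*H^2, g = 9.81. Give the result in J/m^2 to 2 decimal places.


E = (1/8) * rho * g * H^2
E = (1/8) * 1024.1 * 9.81 * 3.96^2
E = 0.125 * 1024.1 * 9.81 * 15.6816
E = 19692.99 J/m^2

19692.99


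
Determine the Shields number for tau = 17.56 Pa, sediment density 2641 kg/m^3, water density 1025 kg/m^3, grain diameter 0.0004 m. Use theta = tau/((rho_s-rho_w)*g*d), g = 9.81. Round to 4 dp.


theta = tau / ((rho_s - rho_w) * g * d)
rho_s - rho_w = 2641 - 1025 = 1616
Denominator = 1616 * 9.81 * 0.0004 = 6.341184
theta = 17.56 / 6.341184
theta = 2.7692

2.7692


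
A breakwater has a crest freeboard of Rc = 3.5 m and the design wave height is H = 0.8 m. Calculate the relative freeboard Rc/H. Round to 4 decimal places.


Relative freeboard = Rc / H
= 3.5 / 0.8
= 4.3750

4.3750


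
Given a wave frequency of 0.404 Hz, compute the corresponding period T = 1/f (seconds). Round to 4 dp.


T = 1 / f
T = 1 / 0.404
T = 2.4752 s

2.4752


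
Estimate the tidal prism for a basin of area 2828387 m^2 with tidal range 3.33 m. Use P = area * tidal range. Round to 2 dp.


Tidal prism = Area * Tidal range
P = 2828387 * 3.33
P = 9418528.71 m^3

9418528.71


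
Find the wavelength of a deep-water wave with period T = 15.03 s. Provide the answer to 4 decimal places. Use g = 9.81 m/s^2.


L0 = g * T^2 / (2 * pi)
L0 = 9.81 * 15.03^2 / (2 * pi)
L0 = 9.81 * 225.9009 / 6.28319
L0 = 2216.0878 / 6.28319
L0 = 352.7013 m

352.7013


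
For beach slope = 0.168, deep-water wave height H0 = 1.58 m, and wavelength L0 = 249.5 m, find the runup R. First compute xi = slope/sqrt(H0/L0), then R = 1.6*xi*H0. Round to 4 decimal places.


xi = slope / sqrt(H0/L0)
H0/L0 = 1.58/249.5 = 0.006333
sqrt(0.006333) = 0.079578
xi = 0.168 / 0.079578 = 2.111135
R = 1.6 * xi * H0 = 1.6 * 2.111135 * 1.58
R = 5.3369 m

5.3369


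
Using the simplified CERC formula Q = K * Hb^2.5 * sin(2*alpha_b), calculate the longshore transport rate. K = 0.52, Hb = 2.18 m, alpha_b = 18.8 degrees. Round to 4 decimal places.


Q = K * Hb^2.5 * sin(2 * alpha_b)
Hb^2.5 = 2.18^2.5 = 7.016835
sin(2 * 18.8) = sin(37.6) = 0.610145
Q = 0.52 * 7.016835 * 0.610145
Q = 2.2263 m^3/s

2.2263


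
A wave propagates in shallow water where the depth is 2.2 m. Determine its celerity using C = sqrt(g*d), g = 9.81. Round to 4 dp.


Using the shallow-water approximation:
C = sqrt(g * d) = sqrt(9.81 * 2.2)
C = sqrt(21.5820)
C = 4.6456 m/s

4.6456


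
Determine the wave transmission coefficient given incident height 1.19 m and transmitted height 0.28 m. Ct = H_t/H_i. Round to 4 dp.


Ct = H_t / H_i
Ct = 0.28 / 1.19
Ct = 0.2353

0.2353


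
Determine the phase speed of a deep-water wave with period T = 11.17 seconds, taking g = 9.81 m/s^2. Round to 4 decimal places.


We use the deep-water celerity formula:
C = g * T / (2 * pi)
C = 9.81 * 11.17 / (2 * 3.14159...)
C = 109.577700 / 6.283185
C = 17.4398 m/s

17.4398


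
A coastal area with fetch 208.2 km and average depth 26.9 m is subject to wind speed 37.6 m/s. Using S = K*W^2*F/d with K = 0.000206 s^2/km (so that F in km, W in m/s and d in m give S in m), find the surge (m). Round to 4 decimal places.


S = K * W^2 * F / d
W^2 = 37.6^2 = 1413.76
S = 0.000206 * 1413.76 * 208.2 / 26.9
Numerator = 0.000206 * 1413.76 * 208.2 = 60.635035
S = 60.635035 / 26.9 = 2.2541 m

2.2541


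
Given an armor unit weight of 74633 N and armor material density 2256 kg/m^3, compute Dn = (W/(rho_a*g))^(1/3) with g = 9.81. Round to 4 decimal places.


V = W / (rho_a * g)
V = 74633 / (2256 * 9.81)
V = 74633 / 22131.36
V = 3.372274 m^3
Dn = V^(1/3) = 3.372274^(1/3)
Dn = 1.4996 m

1.4996


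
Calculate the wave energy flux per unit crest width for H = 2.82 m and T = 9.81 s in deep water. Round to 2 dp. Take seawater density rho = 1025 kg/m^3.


P = rho * g^2 * H^2 * T / (32 * pi)
P = 1025 * 9.81^2 * 2.82^2 * 9.81 / (32 * pi)
P = 1025 * 96.2361 * 7.9524 * 9.81 / 100.53096
P = 76547.19 W/m

76547.19


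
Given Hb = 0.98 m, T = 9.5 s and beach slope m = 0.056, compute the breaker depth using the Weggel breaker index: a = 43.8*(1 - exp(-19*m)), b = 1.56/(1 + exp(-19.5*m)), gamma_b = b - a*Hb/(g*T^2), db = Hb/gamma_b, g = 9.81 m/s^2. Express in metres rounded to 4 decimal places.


a = 43.8 * (1 - exp(-19 * m))
exp(-19 * 0.056) = exp(-1.0640) = 0.345073
a = 43.8 * (1 - 0.345073) = 28.685813
b = 1.56 / (1 + exp(-19.5 * m))
exp(-19.5 * 0.056) = exp(-1.0920) = 0.335545
b = 1.56 / (1 + 0.335545) = 1.168063
Hb / (g * T^2) = 0.98 / (9.81 * 9.5^2) = 0.98 / 885.3525 = 0.00110690
gamma_b = b - a * Hb/(g*T^2) = 1.168063 - 28.685813 * 0.00110690 = 1.136310
db = Hb / gamma_b = 0.98 / 1.136310
db = 0.8624 m

0.8624


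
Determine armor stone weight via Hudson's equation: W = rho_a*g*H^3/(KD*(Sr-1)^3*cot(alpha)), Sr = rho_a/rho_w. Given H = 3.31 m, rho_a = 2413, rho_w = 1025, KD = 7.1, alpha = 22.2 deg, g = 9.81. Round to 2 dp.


Sr = rho_a / rho_w = 2413 / 1025 = 2.354146
(Sr - 1) = 1.354146
(Sr - 1)^3 = 2.483115
cot(22.2) = 1 / tan(22.2) = 1 / 0.408092 = 2.450425
Numerator = 2413 * 9.81 * 3.31^3 = 858440.7209
Denominator = 7.1 * 2.483115 * 2.450425 = 43.201279
W = 858440.7209 / 43.201279
W = 19870.72 N

19870.72


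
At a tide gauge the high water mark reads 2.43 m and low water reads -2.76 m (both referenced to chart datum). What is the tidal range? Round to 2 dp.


Tidal range = High water - Low water
Tidal range = 2.43 - (-2.76)
Tidal range = 5.19 m

5.19
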